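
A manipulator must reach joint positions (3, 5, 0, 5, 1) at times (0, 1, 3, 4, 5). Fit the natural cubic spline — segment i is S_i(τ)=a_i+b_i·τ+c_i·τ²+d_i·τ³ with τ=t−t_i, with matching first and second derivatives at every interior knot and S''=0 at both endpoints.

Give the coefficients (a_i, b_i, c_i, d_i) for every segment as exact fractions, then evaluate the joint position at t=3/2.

  seg 0: a=3 b=851/244 c=0 d=-363/244
  seg 1: a=5 b=-119/122 c=-1089/244 d=903/488
  seg 2: a=0 b=206/61 c=405/61 d=-306/61
  seg 3: a=5 b=98/61 c=-513/61 d=171/61
S(3/2) = 14163/3904

Δ: Δ0=2, Δ1=-5/2, Δ2=5, Δ3=-4
row 1: diag=6, rhs=-27; c'=1/3, d'=-9/2
row 2: denom=6−2·1/3=16/3; d'=(45−2·-9/2)/(16/3)=81/8
row 3: denom=4−1·3/16=61/16; d'=(-54−1·81/8)/(61/16)=-1026/61
back: M3=-1026/61
back: M2=81/8−3/16·-1026/61=810/61
back: M1=-9/2−1/3·810/61=-1089/122
M: M0=0, M1=-1089/122, M2=810/61, M3=-1026/61, M4=0
seg 0: a=3, c=M0/2=0, d=(M1−M0)/(6·1)=-363/244, b=Δ0−h0·(2M0+M1)/6=851/244
seg 1: a=5, c=M1/2=-1089/244, d=(M2−M1)/(6·2)=903/488, b=Δ1−h1·(2M1+M2)/6=-119/122
seg 2: a=0, c=M2/2=405/61, d=(M3−M2)/(6·1)=-306/61, b=Δ2−h2·(2M2+M3)/6=206/61
seg 3: a=5, c=M3/2=-513/61, d=(M4−M3)/(6·1)=171/61, b=Δ3−h3·(2M3+M4)/6=98/61
t_q=3/2 → seg 1, τ=1/2; S=5+-119/122·τ+-1089/244·τ²+903/488·τ³=14163/3904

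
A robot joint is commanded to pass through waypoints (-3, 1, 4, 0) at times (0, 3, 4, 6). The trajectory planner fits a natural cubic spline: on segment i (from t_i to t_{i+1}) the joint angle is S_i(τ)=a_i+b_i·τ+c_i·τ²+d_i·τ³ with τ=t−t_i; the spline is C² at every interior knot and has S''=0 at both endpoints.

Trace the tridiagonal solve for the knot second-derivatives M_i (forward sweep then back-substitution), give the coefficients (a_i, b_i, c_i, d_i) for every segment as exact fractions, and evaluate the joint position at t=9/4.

  seg 0: a=-3 b=53/141 c=0 d=5/47
  seg 1: a=1 b=458/141 c=45/47 d=-170/141
  seg 2: a=4 b=218/141 c=-125/47 d=125/282
S(9/4) = -2835/3008

Δ: Δ0=4/3, Δ1=3, Δ2=-2
row 1: diag=8, rhs=10; c'=1/8, d'=5/4
row 2: denom=6−1·1/8=47/8; d'=(-30−1·5/4)/(47/8)=-250/47
back: M2=-250/47
back: M1=5/4−1/8·-250/47=90/47
M: M0=0, M1=90/47, M2=-250/47, M3=0
seg 0: a=-3, c=M0/2=0, d=(M1−M0)/(6·3)=5/47, b=Δ0−h0·(2M0+M1)/6=53/141
seg 1: a=1, c=M1/2=45/47, d=(M2−M1)/(6·1)=-170/141, b=Δ1−h1·(2M1+M2)/6=458/141
seg 2: a=4, c=M2/2=-125/47, d=(M3−M2)/(6·2)=125/282, b=Δ2−h2·(2M2+M3)/6=218/141
t_q=9/4 → seg 0, τ=9/4; S=-3+53/141·τ+0·τ²+5/47·τ³=-2835/3008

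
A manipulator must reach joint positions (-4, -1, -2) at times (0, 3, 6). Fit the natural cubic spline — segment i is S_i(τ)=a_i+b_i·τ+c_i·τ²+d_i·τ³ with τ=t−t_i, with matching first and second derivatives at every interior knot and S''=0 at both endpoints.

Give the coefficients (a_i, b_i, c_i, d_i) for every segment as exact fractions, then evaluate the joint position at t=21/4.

Δ: Δ0=1, Δ1=-1/3
row 1: diag=12, rhs=-8; c'=1/4, d'=-2/3
back: M1=-2/3
M: M0=0, M1=-2/3, M2=0
seg 0: a=-4, c=M0/2=0, d=(M1−M0)/(6·3)=-1/27, b=Δ0−h0·(2M0+M1)/6=4/3
seg 1: a=-1, c=M1/2=-1/3, d=(M2−M1)/(6·3)=1/27, b=Δ1−h1·(2M1+M2)/6=1/3
t_q=21/4 → seg 1, τ=9/4; S=-1+1/3·τ+-1/3·τ²+1/27·τ³=-97/64

  seg 0: a=-4 b=4/3 c=0 d=-1/27
  seg 1: a=-1 b=1/3 c=-1/3 d=1/27
S(21/4) = -97/64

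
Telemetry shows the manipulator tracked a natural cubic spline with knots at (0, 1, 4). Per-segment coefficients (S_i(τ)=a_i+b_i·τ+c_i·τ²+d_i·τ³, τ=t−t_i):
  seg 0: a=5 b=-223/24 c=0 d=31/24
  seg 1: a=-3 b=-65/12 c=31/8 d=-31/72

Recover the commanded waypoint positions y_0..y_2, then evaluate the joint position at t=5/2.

y_0=5 y_1=-3 y_2=4
S(5/2) = -247/64

y_0 = S_0(0) = a_0 = 5
y_1 = S_1(0) = a_1 = -3
y_2 = S_1(3) = 4
t_q=5/2 is in segment 1 (τ=3/2); S_1(τ)=-247/64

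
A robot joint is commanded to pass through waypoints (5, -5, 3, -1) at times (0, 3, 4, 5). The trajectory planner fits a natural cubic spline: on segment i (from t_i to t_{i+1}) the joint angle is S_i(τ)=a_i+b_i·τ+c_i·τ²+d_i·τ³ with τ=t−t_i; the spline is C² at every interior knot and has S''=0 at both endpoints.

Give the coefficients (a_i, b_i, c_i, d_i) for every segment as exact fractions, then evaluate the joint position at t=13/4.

  seg 0: a=5 b=-826/93 c=0 d=172/279
  seg 1: a=-5 b=722/93 c=172/31 d=-494/93
  seg 2: a=3 b=272/93 c=-322/31 d=322/93
S(13/4) = -2773/992

Δ: Δ0=-10/3, Δ1=8, Δ2=-4
row 1: diag=8, rhs=68; c'=1/8, d'=17/2
row 2: denom=4−1·1/8=31/8; d'=(-72−1·17/2)/(31/8)=-644/31
back: M2=-644/31
back: M1=17/2−1/8·-644/31=344/31
M: M0=0, M1=344/31, M2=-644/31, M3=0
seg 0: a=5, c=M0/2=0, d=(M1−M0)/(6·3)=172/279, b=Δ0−h0·(2M0+M1)/6=-826/93
seg 1: a=-5, c=M1/2=172/31, d=(M2−M1)/(6·1)=-494/93, b=Δ1−h1·(2M1+M2)/6=722/93
seg 2: a=3, c=M2/2=-322/31, d=(M3−M2)/(6·1)=322/93, b=Δ2−h2·(2M2+M3)/6=272/93
t_q=13/4 → seg 1, τ=1/4; S=-5+722/93·τ+172/31·τ²+-494/93·τ³=-2773/992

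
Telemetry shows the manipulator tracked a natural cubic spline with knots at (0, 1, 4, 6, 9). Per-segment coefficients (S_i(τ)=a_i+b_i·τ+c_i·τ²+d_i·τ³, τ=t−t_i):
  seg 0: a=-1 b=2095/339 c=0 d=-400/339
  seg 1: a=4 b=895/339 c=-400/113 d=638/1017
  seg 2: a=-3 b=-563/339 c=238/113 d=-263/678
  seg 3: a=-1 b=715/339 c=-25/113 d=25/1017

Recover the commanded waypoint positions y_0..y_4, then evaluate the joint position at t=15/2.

y_0 = S_0(0) = a_0 = -1
y_1 = S_1(0) = a_1 = 4
y_2 = S_2(0) = a_2 = -3
y_3 = S_3(0) = a_3 = -1
y_4 = S_3(3) = 4
t_q=15/2 is in segment 3 (τ=3/2); S_3(τ)=1581/904

y_0=-1 y_1=4 y_2=-3 y_3=-1 y_4=4
S(15/2) = 1581/904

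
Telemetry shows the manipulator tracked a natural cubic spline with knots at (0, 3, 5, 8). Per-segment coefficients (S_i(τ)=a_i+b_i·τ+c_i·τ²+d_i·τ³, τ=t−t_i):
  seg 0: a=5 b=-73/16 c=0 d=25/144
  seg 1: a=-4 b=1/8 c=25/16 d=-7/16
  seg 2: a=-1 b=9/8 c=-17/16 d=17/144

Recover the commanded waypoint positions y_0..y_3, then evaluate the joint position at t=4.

y_0 = S_0(0) = a_0 = 5
y_1 = S_1(0) = a_1 = -4
y_2 = S_2(0) = a_2 = -1
y_3 = S_2(3) = -4
t_q=4 is in segment 1 (τ=1); S_1(τ)=-11/4

y_0=5 y_1=-4 y_2=-1 y_3=-4
S(4) = -11/4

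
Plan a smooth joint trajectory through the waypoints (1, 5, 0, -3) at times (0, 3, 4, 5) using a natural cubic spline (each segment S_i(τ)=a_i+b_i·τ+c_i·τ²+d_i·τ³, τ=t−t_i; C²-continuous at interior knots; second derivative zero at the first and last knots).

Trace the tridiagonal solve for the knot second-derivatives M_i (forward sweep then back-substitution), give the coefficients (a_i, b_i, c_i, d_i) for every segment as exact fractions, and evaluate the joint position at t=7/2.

Δ: Δ0=4/3, Δ1=-5, Δ2=-3
row 1: diag=8, rhs=-38; c'=1/8, d'=-19/4
row 2: denom=4−1·1/8=31/8; d'=(12−1·-19/4)/(31/8)=134/31
back: M2=134/31
back: M1=-19/4−1/8·134/31=-164/31
M: M0=0, M1=-164/31, M2=134/31, M3=0
seg 0: a=1, c=M0/2=0, d=(M1−M0)/(6·3)=-82/279, b=Δ0−h0·(2M0+M1)/6=370/93
seg 1: a=5, c=M1/2=-82/31, d=(M2−M1)/(6·1)=149/93, b=Δ1−h1·(2M1+M2)/6=-368/93
seg 2: a=0, c=M2/2=67/31, d=(M3−M2)/(6·1)=-67/93, b=Δ2−h2·(2M2+M3)/6=-413/93
t_q=7/2 → seg 1, τ=1/2; S=5+-368/93·τ+-82/31·τ²+149/93·τ³=635/248

  seg 0: a=1 b=370/93 c=0 d=-82/279
  seg 1: a=5 b=-368/93 c=-82/31 d=149/93
  seg 2: a=0 b=-413/93 c=67/31 d=-67/93
S(7/2) = 635/248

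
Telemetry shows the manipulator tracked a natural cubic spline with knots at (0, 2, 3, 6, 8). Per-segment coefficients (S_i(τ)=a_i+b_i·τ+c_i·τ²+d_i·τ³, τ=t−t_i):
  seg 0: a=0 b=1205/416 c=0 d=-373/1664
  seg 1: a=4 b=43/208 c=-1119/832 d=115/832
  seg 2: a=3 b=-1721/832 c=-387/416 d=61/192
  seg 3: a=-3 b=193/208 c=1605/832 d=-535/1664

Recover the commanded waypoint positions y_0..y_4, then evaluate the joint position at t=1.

y_0 = S_0(0) = a_0 = 0
y_1 = S_1(0) = a_1 = 4
y_2 = S_2(0) = a_2 = 3
y_3 = S_3(0) = a_3 = -3
y_4 = S_3(2) = 4
t_q=1 is in segment 0 (τ=1); S_0(τ)=4447/1664

y_0=0 y_1=4 y_2=3 y_3=-3 y_4=4
S(1) = 4447/1664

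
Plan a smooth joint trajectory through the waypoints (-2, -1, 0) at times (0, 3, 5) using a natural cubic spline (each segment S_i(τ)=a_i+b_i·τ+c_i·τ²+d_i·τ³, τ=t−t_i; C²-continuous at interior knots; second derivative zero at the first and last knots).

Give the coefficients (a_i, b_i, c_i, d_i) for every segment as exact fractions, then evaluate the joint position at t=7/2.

Δ: Δ0=1/3, Δ1=1/2
row 1: diag=10, rhs=1; c'=1/5, d'=1/10
back: M1=1/10
M: M0=0, M1=1/10, M2=0
seg 0: a=-2, c=M0/2=0, d=(M1−M0)/(6·3)=1/180, b=Δ0−h0·(2M0+M1)/6=17/60
seg 1: a=-1, c=M1/2=1/20, d=(M2−M1)/(6·2)=-1/120, b=Δ1−h1·(2M1+M2)/6=13/30
t_q=7/2 → seg 1, τ=1/2; S=-1+13/30·τ+1/20·τ²+-1/120·τ³=-247/320

  seg 0: a=-2 b=17/60 c=0 d=1/180
  seg 1: a=-1 b=13/30 c=1/20 d=-1/120
S(7/2) = -247/320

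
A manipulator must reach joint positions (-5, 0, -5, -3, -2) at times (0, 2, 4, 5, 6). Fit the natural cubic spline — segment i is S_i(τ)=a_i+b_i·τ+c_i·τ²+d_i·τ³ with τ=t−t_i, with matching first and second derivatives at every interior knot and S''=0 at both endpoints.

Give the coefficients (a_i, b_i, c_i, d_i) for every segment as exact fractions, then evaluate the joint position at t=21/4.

Δ: Δ0=5/2, Δ1=-5/2, Δ2=2, Δ3=1
row 1: diag=8, rhs=-30; c'=1/4, d'=-15/4
row 2: denom=6−2·1/4=11/2; d'=(27−2·-15/4)/(11/2)=69/11
row 3: denom=4−1·2/11=42/11; d'=(-6−1·69/11)/(42/11)=-45/14
back: M3=-45/14
back: M2=69/11−2/11·-45/14=48/7
back: M1=-15/4−1/4·48/7=-153/28
M: M0=0, M1=-153/28, M2=48/7, M3=-45/14, M4=0
seg 0: a=-5, c=M0/2=0, d=(M1−M0)/(6·2)=-51/112, b=Δ0−h0·(2M0+M1)/6=121/28
seg 1: a=0, c=M1/2=-153/56, d=(M2−M1)/(6·2)=115/112, b=Δ1−h1·(2M1+M2)/6=-8/7
seg 2: a=-5, c=M2/2=24/7, d=(M3−M2)/(6·1)=-47/28, b=Δ2−h2·(2M2+M3)/6=1/4
seg 3: a=-3, c=M3/2=-45/28, d=(M4−M3)/(6·1)=15/28, b=Δ3−h3·(2M3+M4)/6=29/14
t_q=21/4 → seg 3, τ=1/4; S=-3+29/14·τ+-45/28·τ²+15/28·τ³=-659/256

  seg 0: a=-5 b=121/28 c=0 d=-51/112
  seg 1: a=0 b=-8/7 c=-153/56 d=115/112
  seg 2: a=-5 b=1/4 c=24/7 d=-47/28
  seg 3: a=-3 b=29/14 c=-45/28 d=15/28
S(21/4) = -659/256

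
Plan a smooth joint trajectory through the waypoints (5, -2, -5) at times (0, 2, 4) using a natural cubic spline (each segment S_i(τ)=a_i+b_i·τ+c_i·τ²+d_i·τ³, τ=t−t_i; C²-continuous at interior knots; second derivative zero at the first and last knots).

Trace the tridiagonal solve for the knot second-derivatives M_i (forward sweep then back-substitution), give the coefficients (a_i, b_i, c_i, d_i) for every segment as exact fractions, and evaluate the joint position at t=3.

  seg 0: a=5 b=-4 c=0 d=1/8
  seg 1: a=-2 b=-5/2 c=3/4 d=-1/8
S(3) = -31/8

Δ: Δ0=-7/2, Δ1=-3/2
row 1: diag=8, rhs=12; c'=1/4, d'=3/2
back: M1=3/2
M: M0=0, M1=3/2, M2=0
seg 0: a=5, c=M0/2=0, d=(M1−M0)/(6·2)=1/8, b=Δ0−h0·(2M0+M1)/6=-4
seg 1: a=-2, c=M1/2=3/4, d=(M2−M1)/(6·2)=-1/8, b=Δ1−h1·(2M1+M2)/6=-5/2
t_q=3 → seg 1, τ=1; S=-2+-5/2·τ+3/4·τ²+-1/8·τ³=-31/8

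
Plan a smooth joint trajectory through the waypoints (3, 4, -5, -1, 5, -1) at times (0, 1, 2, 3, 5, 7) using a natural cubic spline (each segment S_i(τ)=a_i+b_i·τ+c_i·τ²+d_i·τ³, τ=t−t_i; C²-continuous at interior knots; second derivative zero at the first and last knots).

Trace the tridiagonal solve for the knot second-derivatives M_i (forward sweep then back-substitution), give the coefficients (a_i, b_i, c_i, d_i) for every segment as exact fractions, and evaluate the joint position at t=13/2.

Δ: Δ0=1, Δ1=-9, Δ2=4, Δ3=3, Δ4=-3
row 1: diag=4, rhs=-60; c'=1/4, d'=-15
row 2: denom=4−1·1/4=15/4; d'=(78−1·-15)/(15/4)=124/5
row 3: denom=6−1·4/15=86/15; d'=(-6−1·124/5)/(86/15)=-231/43
row 4: denom=8−2·15/43=314/43; d'=(-36−2·-231/43)/(314/43)=-543/157
back: M4=-543/157
back: M3=-231/43−15/43·-543/157=-654/157
back: M2=124/5−4/15·-654/157=4068/157
back: M1=-15−1/4·4068/157=-3372/157
M: M0=0, M1=-3372/157, M2=4068/157, M3=-654/157, M4=-543/157, M5=0
seg 0: a=3, c=M0/2=0, d=(M1−M0)/(6·1)=-562/157, b=Δ0−h0·(2M0+M1)/6=719/157
seg 1: a=4, c=M1/2=-1686/157, d=(M2−M1)/(6·1)=1240/157, b=Δ1−h1·(2M1+M2)/6=-967/157
seg 2: a=-5, c=M2/2=2034/157, d=(M3−M2)/(6·1)=-787/157, b=Δ2−h2·(2M2+M3)/6=-619/157
seg 3: a=-1, c=M3/2=-327/157, d=(M4−M3)/(6·2)=37/628, b=Δ3−h3·(2M3+M4)/6=1088/157
seg 4: a=5, c=M4/2=-543/314, d=(M5−M4)/(6·2)=181/628, b=Δ4−h4·(2M4+M5)/6=-109/157
t_q=13/2 → seg 4, τ=3/2; S=5+-109/157·τ+-543/314·τ²+181/628·τ³=5227/5024

  seg 0: a=3 b=719/157 c=0 d=-562/157
  seg 1: a=4 b=-967/157 c=-1686/157 d=1240/157
  seg 2: a=-5 b=-619/157 c=2034/157 d=-787/157
  seg 3: a=-1 b=1088/157 c=-327/157 d=37/628
  seg 4: a=5 b=-109/157 c=-543/314 d=181/628
S(13/2) = 5227/5024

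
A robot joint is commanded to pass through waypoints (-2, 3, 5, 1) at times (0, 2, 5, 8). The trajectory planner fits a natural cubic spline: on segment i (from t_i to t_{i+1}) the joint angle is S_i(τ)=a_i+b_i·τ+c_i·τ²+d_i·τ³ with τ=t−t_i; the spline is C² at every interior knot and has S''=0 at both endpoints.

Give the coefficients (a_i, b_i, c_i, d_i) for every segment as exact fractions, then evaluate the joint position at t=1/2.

Δ: Δ0=5/2, Δ1=2/3, Δ2=-4/3
row 1: diag=10, rhs=-11; c'=3/10, d'=-11/10
row 2: denom=12−3·3/10=111/10; d'=(-12−3·-11/10)/(111/10)=-29/37
back: M2=-29/37
back: M1=-11/10−3/10·-29/37=-32/37
M: M0=0, M1=-32/37, M2=-29/37, M3=0
seg 0: a=-2, c=M0/2=0, d=(M1−M0)/(6·2)=-8/111, b=Δ0−h0·(2M0+M1)/6=619/222
seg 1: a=3, c=M1/2=-16/37, d=(M2−M1)/(6·3)=1/222, b=Δ1−h1·(2M1+M2)/6=427/222
seg 2: a=5, c=M2/2=-29/74, d=(M3−M2)/(6·3)=29/666, b=Δ2−h2·(2M2+M3)/6=-61/111
t_q=1/2 → seg 0, τ=1/2; S=-2+619/222·τ+0·τ²+-8/111·τ³=-91/148

  seg 0: a=-2 b=619/222 c=0 d=-8/111
  seg 1: a=3 b=427/222 c=-16/37 d=1/222
  seg 2: a=5 b=-61/111 c=-29/74 d=29/666
S(1/2) = -91/148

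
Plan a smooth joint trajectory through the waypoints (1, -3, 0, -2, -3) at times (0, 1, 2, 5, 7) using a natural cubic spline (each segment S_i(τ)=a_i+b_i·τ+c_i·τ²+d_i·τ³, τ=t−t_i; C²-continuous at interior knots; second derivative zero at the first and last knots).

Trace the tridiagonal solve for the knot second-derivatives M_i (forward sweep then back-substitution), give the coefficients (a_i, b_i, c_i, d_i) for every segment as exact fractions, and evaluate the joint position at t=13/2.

  seg 0: a=1 b=-9781/1644 c=0 d=3205/1644
  seg 1: a=-3 b=-83/822 c=3205/548 d=-4517/1644
  seg 2: a=0 b=5513/1644 c=-328/137 d=1733/4932
  seg 3: a=-2 b=-1253/822 c=421/548 d=-421/3288
S(13/2) = -26217/8768

Δ: Δ0=-4, Δ1=3, Δ2=-2/3, Δ3=-1/2
row 1: diag=4, rhs=42; c'=1/4, d'=21/2
row 2: denom=8−1·1/4=31/4; d'=(-22−1·21/2)/(31/4)=-130/31
row 3: denom=10−3·12/31=274/31; d'=(1−3·-130/31)/(274/31)=421/274
back: M3=421/274
back: M2=-130/31−12/31·421/274=-656/137
back: M1=21/2−1/4·-656/137=3205/274
M: M0=0, M1=3205/274, M2=-656/137, M3=421/274, M4=0
seg 0: a=1, c=M0/2=0, d=(M1−M0)/(6·1)=3205/1644, b=Δ0−h0·(2M0+M1)/6=-9781/1644
seg 1: a=-3, c=M1/2=3205/548, d=(M2−M1)/(6·1)=-4517/1644, b=Δ1−h1·(2M1+M2)/6=-83/822
seg 2: a=0, c=M2/2=-328/137, d=(M3−M2)/(6·3)=1733/4932, b=Δ2−h2·(2M2+M3)/6=5513/1644
seg 3: a=-2, c=M3/2=421/548, d=(M4−M3)/(6·2)=-421/3288, b=Δ3−h3·(2M3+M4)/6=-1253/822
t_q=13/2 → seg 3, τ=3/2; S=-2+-1253/822·τ+421/548·τ²+-421/3288·τ³=-26217/8768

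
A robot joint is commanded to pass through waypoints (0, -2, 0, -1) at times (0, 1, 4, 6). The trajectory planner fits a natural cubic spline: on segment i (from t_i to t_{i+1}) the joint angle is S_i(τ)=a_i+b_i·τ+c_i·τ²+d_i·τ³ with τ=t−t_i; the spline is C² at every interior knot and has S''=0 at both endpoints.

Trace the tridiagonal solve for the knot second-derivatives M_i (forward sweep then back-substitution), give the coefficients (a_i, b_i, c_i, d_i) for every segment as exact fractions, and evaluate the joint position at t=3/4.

  seg 0: a=0 b=-1033/426 c=0 d=181/426
  seg 1: a=-2 b=-245/213 c=181/142 d=-95/426
  seg 2: a=0 b=203/426 c=-52/71 d=26/213
S(3/4) = -14899/9088

Δ: Δ0=-2, Δ1=2/3, Δ2=-1/2
row 1: diag=8, rhs=16; c'=3/8, d'=2
row 2: denom=10−3·3/8=71/8; d'=(-7−3·2)/(71/8)=-104/71
back: M2=-104/71
back: M1=2−3/8·-104/71=181/71
M: M0=0, M1=181/71, M2=-104/71, M3=0
seg 0: a=0, c=M0/2=0, d=(M1−M0)/(6·1)=181/426, b=Δ0−h0·(2M0+M1)/6=-1033/426
seg 1: a=-2, c=M1/2=181/142, d=(M2−M1)/(6·3)=-95/426, b=Δ1−h1·(2M1+M2)/6=-245/213
seg 2: a=0, c=M2/2=-52/71, d=(M3−M2)/(6·2)=26/213, b=Δ2−h2·(2M2+M3)/6=203/426
t_q=3/4 → seg 0, τ=3/4; S=0+-1033/426·τ+0·τ²+181/426·τ³=-14899/9088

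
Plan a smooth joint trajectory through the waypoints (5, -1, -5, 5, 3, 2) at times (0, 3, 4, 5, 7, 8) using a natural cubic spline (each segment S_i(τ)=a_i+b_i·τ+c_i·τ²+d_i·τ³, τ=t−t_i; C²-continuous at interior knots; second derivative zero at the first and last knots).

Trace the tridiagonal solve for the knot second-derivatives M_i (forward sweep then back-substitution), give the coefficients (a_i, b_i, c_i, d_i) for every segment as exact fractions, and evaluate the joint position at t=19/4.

Δ: Δ0=-2, Δ1=-4, Δ2=10, Δ3=-1, Δ4=-1
row 1: diag=8, rhs=-12; c'=1/8, d'=-3/2
row 2: denom=4−1·1/8=31/8; d'=(84−1·-3/2)/(31/8)=684/31
row 3: denom=6−1·8/31=178/31; d'=(-66−1·684/31)/(178/31)=-1365/89
row 4: denom=6−2·31/89=472/89; d'=(0−2·-1365/89)/(472/89)=1365/236
back: M4=1365/236
back: M3=-1365/89−31/89·1365/236=-4095/236
back: M2=684/31−8/31·-4095/236=1566/59
back: M1=-3/2−1/8·1566/59=-1137/236
M: M0=0, M1=-1137/236, M2=1566/59, M3=-4095/236, M4=1365/236, M5=0
seg 0: a=5, c=M0/2=0, d=(M1−M0)/(6·3)=-379/1416, b=Δ0−h0·(2M0+M1)/6=193/472
seg 1: a=-1, c=M1/2=-1137/472, d=(M2−M1)/(6·1)=2467/472, b=Δ1−h1·(2M1+M2)/6=-1609/236
seg 2: a=-5, c=M2/2=783/59, d=(M3−M2)/(6·1)=-3453/472, b=Δ2−h2·(2M2+M3)/6=1909/472
seg 3: a=5, c=M3/2=-4095/472, d=(M4−M3)/(6·2)=455/236, b=Δ3−h3·(2M3+M4)/6=2039/236
seg 4: a=3, c=M4/2=1365/472, d=(M5−M4)/(6·1)=-455/472, b=Δ4−h4·(2M4+M5)/6=-691/236
t_q=19/4 → seg 2, τ=3/4; S=-5+1909/472·τ+783/59·τ²+-3453/472·τ³=1235/512

  seg 0: a=5 b=193/472 c=0 d=-379/1416
  seg 1: a=-1 b=-1609/236 c=-1137/472 d=2467/472
  seg 2: a=-5 b=1909/472 c=783/59 d=-3453/472
  seg 3: a=5 b=2039/236 c=-4095/472 d=455/236
  seg 4: a=3 b=-691/236 c=1365/472 d=-455/472
S(19/4) = 1235/512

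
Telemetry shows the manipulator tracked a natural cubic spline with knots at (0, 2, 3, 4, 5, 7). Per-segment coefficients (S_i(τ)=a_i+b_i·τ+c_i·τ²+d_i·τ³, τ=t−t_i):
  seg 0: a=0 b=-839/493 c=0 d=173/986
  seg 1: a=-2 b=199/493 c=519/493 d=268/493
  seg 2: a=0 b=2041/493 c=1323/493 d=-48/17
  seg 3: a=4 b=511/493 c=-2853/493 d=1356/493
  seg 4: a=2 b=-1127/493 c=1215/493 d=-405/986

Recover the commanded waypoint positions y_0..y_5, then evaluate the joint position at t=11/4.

y_0 = S_0(0) = a_0 = 0
y_1 = S_1(0) = a_1 = -2
y_2 = S_2(0) = a_2 = 0
y_3 = S_3(0) = a_3 = 4
y_4 = S_4(0) = a_4 = 2
y_5 = S_4(2) = 4
t_q=11/4 is in segment 1 (τ=3/4); S_1(τ)=-1727/1972

y_0=0 y_1=-2 y_2=0 y_3=4 y_4=2 y_5=4
S(11/4) = -1727/1972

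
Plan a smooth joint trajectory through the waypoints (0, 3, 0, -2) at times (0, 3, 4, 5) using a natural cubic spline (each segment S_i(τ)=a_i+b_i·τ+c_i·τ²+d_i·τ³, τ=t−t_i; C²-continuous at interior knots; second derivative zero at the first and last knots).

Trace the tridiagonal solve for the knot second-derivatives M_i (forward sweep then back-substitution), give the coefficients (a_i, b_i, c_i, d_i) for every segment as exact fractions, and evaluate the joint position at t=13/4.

Δ: Δ0=1, Δ1=-3, Δ2=-2
row 1: diag=8, rhs=-24; c'=1/8, d'=-3
row 2: denom=4−1·1/8=31/8; d'=(6−1·-3)/(31/8)=72/31
back: M2=72/31
back: M1=-3−1/8·72/31=-102/31
M: M0=0, M1=-102/31, M2=72/31, M3=0
seg 0: a=0, c=M0/2=0, d=(M1−M0)/(6·3)=-17/93, b=Δ0−h0·(2M0+M1)/6=82/31
seg 1: a=3, c=M1/2=-51/31, d=(M2−M1)/(6·1)=29/31, b=Δ1−h1·(2M1+M2)/6=-71/31
seg 2: a=0, c=M2/2=36/31, d=(M3−M2)/(6·1)=-12/31, b=Δ2−h2·(2M2+M3)/6=-86/31
t_q=13/4 → seg 1, τ=1/4; S=3+-71/31·τ+-51/31·τ²+29/31·τ³=4641/1984

  seg 0: a=0 b=82/31 c=0 d=-17/93
  seg 1: a=3 b=-71/31 c=-51/31 d=29/31
  seg 2: a=0 b=-86/31 c=36/31 d=-12/31
S(13/4) = 4641/1984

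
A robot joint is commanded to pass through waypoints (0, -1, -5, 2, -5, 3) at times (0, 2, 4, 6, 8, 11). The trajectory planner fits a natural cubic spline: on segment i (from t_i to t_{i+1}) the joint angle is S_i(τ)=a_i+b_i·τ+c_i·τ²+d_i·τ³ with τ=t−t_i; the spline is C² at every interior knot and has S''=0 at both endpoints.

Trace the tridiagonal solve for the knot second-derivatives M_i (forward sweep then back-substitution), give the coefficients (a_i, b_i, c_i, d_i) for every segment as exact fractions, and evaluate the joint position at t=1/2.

Δ: Δ0=-1/2, Δ1=-2, Δ2=7/2, Δ3=-7/2, Δ4=8/3
row 1: diag=8, rhs=-9; c'=1/4, d'=-9/8
row 2: denom=8−2·1/4=15/2; d'=(33−2·-9/8)/(15/2)=47/10
row 3: denom=8−2·4/15=112/15; d'=(-42−2·47/10)/(112/15)=-771/112
row 4: denom=10−2·15/56=265/28; d'=(37−2·-771/112)/(265/28)=2843/530
back: M4=2843/530
back: M3=-771/112−15/56·2843/530=-441/53
back: M2=47/10−4/15·-441/53=3667/530
back: M1=-9/8−1/4·3667/530=-1513/530
M: M0=0, M1=-1513/530, M2=3667/530, M3=-441/53, M4=2843/530, M5=0
seg 0: a=0, c=M0/2=0, d=(M1−M0)/(6·2)=-1513/6360, b=Δ0−h0·(2M0+M1)/6=359/795
seg 1: a=-1, c=M1/2=-1513/1060, d=(M2−M1)/(6·2)=259/318, b=Δ1−h1·(2M1+M2)/6=-3821/1590
seg 2: a=-5, c=M2/2=3667/1060, d=(M3−M2)/(6·2)=-8077/6360, b=Δ2−h2·(2M2+M3)/6=2641/1590
seg 3: a=2, c=M3/2=-441/106, d=(M4−M3)/(6·2)=7253/6360, b=Δ3−h3·(2M3+M4)/6=206/795
seg 4: a=-5, c=M4/2=2843/1060, d=(M5−M4)/(6·3)=-2843/9540, b=Δ4−h4·(2M4+M5)/6=-4289/1590
t_q=1/2 → seg 0, τ=1/2; S=0+359/795·τ+0·τ²+-1513/6360·τ³=665/3392

  seg 0: a=0 b=359/795 c=0 d=-1513/6360
  seg 1: a=-1 b=-3821/1590 c=-1513/1060 d=259/318
  seg 2: a=-5 b=2641/1590 c=3667/1060 d=-8077/6360
  seg 3: a=2 b=206/795 c=-441/106 d=7253/6360
  seg 4: a=-5 b=-4289/1590 c=2843/1060 d=-2843/9540
S(1/2) = 665/3392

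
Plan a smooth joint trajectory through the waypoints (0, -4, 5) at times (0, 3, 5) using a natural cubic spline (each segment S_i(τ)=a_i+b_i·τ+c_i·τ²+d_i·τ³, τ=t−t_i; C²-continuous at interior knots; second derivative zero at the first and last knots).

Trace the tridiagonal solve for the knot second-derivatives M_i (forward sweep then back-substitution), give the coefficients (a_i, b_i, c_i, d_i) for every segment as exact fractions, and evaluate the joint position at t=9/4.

Δ: Δ0=-4/3, Δ1=9/2
row 1: diag=10, rhs=35; c'=1/5, d'=7/2
back: M1=7/2
M: M0=0, M1=7/2, M2=0
seg 0: a=0, c=M0/2=0, d=(M1−M0)/(6·3)=7/36, b=Δ0−h0·(2M0+M1)/6=-37/12
seg 1: a=-4, c=M1/2=7/4, d=(M2−M1)/(6·2)=-7/24, b=Δ1−h1·(2M1+M2)/6=13/6
t_q=9/4 → seg 0, τ=9/4; S=0+-37/12·τ+0·τ²+7/36·τ³=-1209/256

  seg 0: a=0 b=-37/12 c=0 d=7/36
  seg 1: a=-4 b=13/6 c=7/4 d=-7/24
S(9/4) = -1209/256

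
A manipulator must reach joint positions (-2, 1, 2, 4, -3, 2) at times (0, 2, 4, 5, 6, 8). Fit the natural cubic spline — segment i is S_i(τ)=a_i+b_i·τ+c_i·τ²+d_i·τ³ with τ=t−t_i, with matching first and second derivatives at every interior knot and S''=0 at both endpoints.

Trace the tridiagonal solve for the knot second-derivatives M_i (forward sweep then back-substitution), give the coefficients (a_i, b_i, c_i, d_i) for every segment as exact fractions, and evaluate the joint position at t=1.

Δ: Δ0=3/2, Δ1=1/2, Δ2=2, Δ3=-7, Δ4=5/2
row 1: diag=8, rhs=-6; c'=1/4, d'=-3/4
row 2: denom=6−2·1/4=11/2; d'=(9−2·-3/4)/(11/2)=21/11
row 3: denom=4−1·2/11=42/11; d'=(-54−1·21/11)/(42/11)=-205/14
row 4: denom=6−1·11/42=241/42; d'=(57−1·-205/14)/(241/42)=3009/241
back: M4=3009/241
back: M3=-205/14−11/42·3009/241=-4317/241
back: M2=21/11−2/11·-4317/241=1245/241
back: M1=-3/4−1/4·1245/241=-492/241
M: M0=0, M1=-492/241, M2=1245/241, M3=-4317/241, M4=3009/241, M5=0
seg 0: a=-2, c=M0/2=0, d=(M1−M0)/(6·2)=-41/241, b=Δ0−h0·(2M0+M1)/6=1051/482
seg 1: a=1, c=M1/2=-246/241, d=(M2−M1)/(6·2)=579/964, b=Δ1−h1·(2M1+M2)/6=67/482
seg 2: a=2, c=M2/2=1245/482, d=(M3−M2)/(6·1)=-927/241, b=Δ2−h2·(2M2+M3)/6=1573/482
seg 3: a=4, c=M3/2=-4317/482, d=(M4−M3)/(6·1)=1221/241, b=Δ3−h3·(2M3+M4)/6=-1499/482
seg 4: a=-3, c=M4/2=3009/482, d=(M5−M4)/(6·2)=-1003/964, b=Δ4−h4·(2M4+M5)/6=-2807/482
t_q=1 → seg 0, τ=1; S=-2+1051/482·τ+0·τ²+-41/241·τ³=5/482

  seg 0: a=-2 b=1051/482 c=0 d=-41/241
  seg 1: a=1 b=67/482 c=-246/241 d=579/964
  seg 2: a=2 b=1573/482 c=1245/482 d=-927/241
  seg 3: a=4 b=-1499/482 c=-4317/482 d=1221/241
  seg 4: a=-3 b=-2807/482 c=3009/482 d=-1003/964
S(1) = 5/482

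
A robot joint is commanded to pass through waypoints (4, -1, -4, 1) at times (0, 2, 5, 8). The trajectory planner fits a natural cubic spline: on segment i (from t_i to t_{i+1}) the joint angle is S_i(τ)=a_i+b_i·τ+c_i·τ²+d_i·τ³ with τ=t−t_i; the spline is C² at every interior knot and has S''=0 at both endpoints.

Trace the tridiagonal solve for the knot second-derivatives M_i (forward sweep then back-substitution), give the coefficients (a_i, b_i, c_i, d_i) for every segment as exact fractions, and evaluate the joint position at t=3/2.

  seg 0: a=4 b=-595/222 c=0 d=5/111
  seg 1: a=-1 b=-475/222 c=10/37 d=73/1998
  seg 2: a=-4 b=52/111 c=133/222 d=-133/1998
S(3/2) = 39/296

Δ: Δ0=-5/2, Δ1=-1, Δ2=5/3
row 1: diag=10, rhs=9; c'=3/10, d'=9/10
row 2: denom=12−3·3/10=111/10; d'=(16−3·9/10)/(111/10)=133/111
back: M2=133/111
back: M1=9/10−3/10·133/111=20/37
M: M0=0, M1=20/37, M2=133/111, M3=0
seg 0: a=4, c=M0/2=0, d=(M1−M0)/(6·2)=5/111, b=Δ0−h0·(2M0+M1)/6=-595/222
seg 1: a=-1, c=M1/2=10/37, d=(M2−M1)/(6·3)=73/1998, b=Δ1−h1·(2M1+M2)/6=-475/222
seg 2: a=-4, c=M2/2=133/222, d=(M3−M2)/(6·3)=-133/1998, b=Δ2−h2·(2M2+M3)/6=52/111
t_q=3/2 → seg 0, τ=3/2; S=4+-595/222·τ+0·τ²+5/111·τ³=39/296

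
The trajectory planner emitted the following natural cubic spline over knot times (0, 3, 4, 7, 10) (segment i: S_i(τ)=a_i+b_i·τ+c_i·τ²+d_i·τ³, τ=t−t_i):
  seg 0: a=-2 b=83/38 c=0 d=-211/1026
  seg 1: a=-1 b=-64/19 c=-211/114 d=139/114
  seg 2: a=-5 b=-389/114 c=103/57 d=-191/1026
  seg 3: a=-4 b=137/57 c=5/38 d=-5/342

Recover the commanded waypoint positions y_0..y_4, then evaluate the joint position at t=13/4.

y_0=-2 y_1=-1 y_2=-5 y_3=-4 y_4=4
S(13/4) = -4715/2432

y_0 = S_0(0) = a_0 = -2
y_1 = S_1(0) = a_1 = -1
y_2 = S_2(0) = a_2 = -5
y_3 = S_3(0) = a_3 = -4
y_4 = S_3(3) = 4
t_q=13/4 is in segment 1 (τ=1/4); S_1(τ)=-4715/2432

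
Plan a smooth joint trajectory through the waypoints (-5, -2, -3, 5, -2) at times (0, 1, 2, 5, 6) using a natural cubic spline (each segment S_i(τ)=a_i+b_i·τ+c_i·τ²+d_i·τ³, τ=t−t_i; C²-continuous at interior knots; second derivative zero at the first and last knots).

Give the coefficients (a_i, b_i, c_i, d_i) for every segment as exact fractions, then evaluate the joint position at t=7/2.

Δ: Δ0=3, Δ1=-1, Δ2=8/3, Δ3=-7
row 1: diag=4, rhs=-24; c'=1/4, d'=-6
row 2: denom=8−1·1/4=31/4; d'=(22−1·-6)/(31/4)=112/31
row 3: denom=8−3·12/31=212/31; d'=(-58−3·112/31)/(212/31)=-1067/106
back: M3=-1067/106
back: M2=112/31−12/31·-1067/106=398/53
back: M1=-6−1/4·398/53=-835/106
M: M0=0, M1=-835/106, M2=398/53, M3=-1067/106, M4=0
seg 0: a=-5, c=M0/2=0, d=(M1−M0)/(6·1)=-835/636, b=Δ0−h0·(2M0+M1)/6=2743/636
seg 1: a=-2, c=M1/2=-835/212, d=(M2−M1)/(6·1)=1631/636, b=Δ1−h1·(2M1+M2)/6=119/318
seg 2: a=-3, c=M2/2=199/53, d=(M3−M2)/(6·3)=-207/212, b=Δ2−h2·(2M2+M3)/6=121/636
seg 3: a=5, c=M3/2=-1067/212, d=(M4−M3)/(6·1)=1067/636, b=Δ3−h3·(2M3+M4)/6=-1159/318
t_q=7/2 → seg 2, τ=3/2; S=-3+121/636·τ+199/53·τ²+-207/212·τ³=4135/1696

  seg 0: a=-5 b=2743/636 c=0 d=-835/636
  seg 1: a=-2 b=119/318 c=-835/212 d=1631/636
  seg 2: a=-3 b=121/636 c=199/53 d=-207/212
  seg 3: a=5 b=-1159/318 c=-1067/212 d=1067/636
S(7/2) = 4135/1696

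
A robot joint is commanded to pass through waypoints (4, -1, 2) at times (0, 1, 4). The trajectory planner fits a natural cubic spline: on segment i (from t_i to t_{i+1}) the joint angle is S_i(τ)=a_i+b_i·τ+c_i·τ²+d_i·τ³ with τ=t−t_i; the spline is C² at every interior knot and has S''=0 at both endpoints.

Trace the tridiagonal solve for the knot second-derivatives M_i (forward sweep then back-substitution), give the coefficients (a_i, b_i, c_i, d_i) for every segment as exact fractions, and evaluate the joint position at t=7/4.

Δ: Δ0=-5, Δ1=1
row 1: diag=8, rhs=36; c'=3/8, d'=9/2
back: M1=9/2
M: M0=0, M1=9/2, M2=0
seg 0: a=4, c=M0/2=0, d=(M1−M0)/(6·1)=3/4, b=Δ0−h0·(2M0+M1)/6=-23/4
seg 1: a=-1, c=M1/2=9/4, d=(M2−M1)/(6·3)=-1/4, b=Δ1−h1·(2M1+M2)/6=-7/2
t_q=7/4 → seg 1, τ=3/4; S=-1+-7/2·τ+9/4·τ²+-1/4·τ³=-631/256

  seg 0: a=4 b=-23/4 c=0 d=3/4
  seg 1: a=-1 b=-7/2 c=9/4 d=-1/4
S(7/4) = -631/256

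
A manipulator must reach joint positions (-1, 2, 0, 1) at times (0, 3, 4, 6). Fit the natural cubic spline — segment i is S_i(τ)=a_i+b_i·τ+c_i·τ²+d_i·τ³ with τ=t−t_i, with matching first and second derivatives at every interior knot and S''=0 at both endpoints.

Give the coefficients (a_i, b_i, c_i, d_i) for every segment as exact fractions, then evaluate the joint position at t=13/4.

Δ: Δ0=1, Δ1=-2, Δ2=1/2
row 1: diag=8, rhs=-18; c'=1/8, d'=-9/4
row 2: denom=6−1·1/8=47/8; d'=(15−1·-9/4)/(47/8)=138/47
back: M2=138/47
back: M1=-9/4−1/8·138/47=-123/47
M: M0=0, M1=-123/47, M2=138/47, M3=0
seg 0: a=-1, c=M0/2=0, d=(M1−M0)/(6·3)=-41/282, b=Δ0−h0·(2M0+M1)/6=217/94
seg 1: a=2, c=M1/2=-123/94, d=(M2−M1)/(6·1)=87/94, b=Δ1−h1·(2M1+M2)/6=-76/47
seg 2: a=0, c=M2/2=69/47, d=(M3−M2)/(6·2)=-23/94, b=Δ2−h2·(2M2+M3)/6=-137/94
t_q=13/4 → seg 1, τ=1/4; S=2+-76/47·τ+-123/94·τ²+87/94·τ³=9195/6016

  seg 0: a=-1 b=217/94 c=0 d=-41/282
  seg 1: a=2 b=-76/47 c=-123/94 d=87/94
  seg 2: a=0 b=-137/94 c=69/47 d=-23/94
S(13/4) = 9195/6016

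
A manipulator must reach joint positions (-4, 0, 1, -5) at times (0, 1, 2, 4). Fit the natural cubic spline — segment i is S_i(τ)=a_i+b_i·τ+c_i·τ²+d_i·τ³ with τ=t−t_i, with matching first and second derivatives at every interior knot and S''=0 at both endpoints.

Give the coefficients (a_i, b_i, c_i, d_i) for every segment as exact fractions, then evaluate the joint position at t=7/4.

Δ: Δ0=4, Δ1=1, Δ2=-3
row 1: diag=4, rhs=-18; c'=1/4, d'=-9/2
row 2: denom=6−1·1/4=23/4; d'=(-24−1·-9/2)/(23/4)=-78/23
back: M2=-78/23
back: M1=-9/2−1/4·-78/23=-84/23
M: M0=0, M1=-84/23, M2=-78/23, M3=0
seg 0: a=-4, c=M0/2=0, d=(M1−M0)/(6·1)=-14/23, b=Δ0−h0·(2M0+M1)/6=106/23
seg 1: a=0, c=M1/2=-42/23, d=(M2−M1)/(6·1)=1/23, b=Δ1−h1·(2M1+M2)/6=64/23
seg 2: a=1, c=M2/2=-39/23, d=(M3−M2)/(6·2)=13/46, b=Δ2−h2·(2M2+M3)/6=-17/23
t_q=7/4 → seg 1, τ=3/4; S=0+64/23·τ+-42/23·τ²+1/23·τ³=69/64

  seg 0: a=-4 b=106/23 c=0 d=-14/23
  seg 1: a=0 b=64/23 c=-42/23 d=1/23
  seg 2: a=1 b=-17/23 c=-39/23 d=13/46
S(7/4) = 69/64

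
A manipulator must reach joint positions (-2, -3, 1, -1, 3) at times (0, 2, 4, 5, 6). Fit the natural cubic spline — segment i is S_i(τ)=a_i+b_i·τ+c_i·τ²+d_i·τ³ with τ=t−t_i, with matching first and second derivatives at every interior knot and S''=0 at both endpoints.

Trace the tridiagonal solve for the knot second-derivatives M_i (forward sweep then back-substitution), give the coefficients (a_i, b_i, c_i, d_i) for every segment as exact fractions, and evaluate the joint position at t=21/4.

  seg 0: a=-2 b=-41/24 c=0 d=29/96
  seg 1: a=-3 b=23/12 c=29/16 d=-85/96
  seg 2: a=1 b=-35/24 c=-7/2 d=71/24
  seg 3: a=-1 b=5/12 c=43/8 d=-43/24
S(21/4) = -301/512

Δ: Δ0=-1/2, Δ1=2, Δ2=-2, Δ3=4
row 1: diag=8, rhs=15; c'=1/4, d'=15/8
row 2: denom=6−2·1/4=11/2; d'=(-24−2·15/8)/(11/2)=-111/22
row 3: denom=4−1·2/11=42/11; d'=(36−1·-111/22)/(42/11)=43/4
back: M3=43/4
back: M2=-111/22−2/11·43/4=-7
back: M1=15/8−1/4·-7=29/8
M: M0=0, M1=29/8, M2=-7, M3=43/4, M4=0
seg 0: a=-2, c=M0/2=0, d=(M1−M0)/(6·2)=29/96, b=Δ0−h0·(2M0+M1)/6=-41/24
seg 1: a=-3, c=M1/2=29/16, d=(M2−M1)/(6·2)=-85/96, b=Δ1−h1·(2M1+M2)/6=23/12
seg 2: a=1, c=M2/2=-7/2, d=(M3−M2)/(6·1)=71/24, b=Δ2−h2·(2M2+M3)/6=-35/24
seg 3: a=-1, c=M3/2=43/8, d=(M4−M3)/(6·1)=-43/24, b=Δ3−h3·(2M3+M4)/6=5/12
t_q=21/4 → seg 3, τ=1/4; S=-1+5/12·τ+43/8·τ²+-43/24·τ³=-301/512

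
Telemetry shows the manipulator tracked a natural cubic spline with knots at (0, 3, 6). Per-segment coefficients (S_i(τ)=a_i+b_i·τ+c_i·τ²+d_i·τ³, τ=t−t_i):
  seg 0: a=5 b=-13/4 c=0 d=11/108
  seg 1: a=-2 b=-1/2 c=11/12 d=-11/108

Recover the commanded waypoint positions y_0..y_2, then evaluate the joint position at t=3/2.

y_0=5 y_1=-2 y_2=2
S(3/2) = 15/32

y_0 = S_0(0) = a_0 = 5
y_1 = S_1(0) = a_1 = -2
y_2 = S_1(3) = 2
t_q=3/2 is in segment 0 (τ=3/2); S_0(τ)=15/32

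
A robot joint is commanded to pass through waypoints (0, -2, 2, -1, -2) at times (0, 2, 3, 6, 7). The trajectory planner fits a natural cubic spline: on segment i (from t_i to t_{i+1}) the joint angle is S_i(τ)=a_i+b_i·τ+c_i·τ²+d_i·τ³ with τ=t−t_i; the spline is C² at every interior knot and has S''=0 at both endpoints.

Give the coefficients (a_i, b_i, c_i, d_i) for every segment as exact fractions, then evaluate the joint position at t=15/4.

  seg 0: a=0 b=-68/23 c=0 d=45/92
  seg 1: a=-2 b=67/23 c=135/46 d=-85/46
  seg 2: a=2 b=149/46 c=-60/23 d=55/138
  seg 3: a=-1 b=-38/23 c=45/46 d=-15/46
S(15/4) = 9215/2944

Δ: Δ0=-1, Δ1=4, Δ2=-1, Δ3=-1
row 1: diag=6, rhs=30; c'=1/6, d'=5
row 2: denom=8−1·1/6=47/6; d'=(-30−1·5)/(47/6)=-210/47
row 3: denom=8−3·18/47=322/47; d'=(0−3·-210/47)/(322/47)=45/23
back: M3=45/23
back: M2=-210/47−18/47·45/23=-120/23
back: M1=5−1/6·-120/23=135/23
M: M0=0, M1=135/23, M2=-120/23, M3=45/23, M4=0
seg 0: a=0, c=M0/2=0, d=(M1−M0)/(6·2)=45/92, b=Δ0−h0·(2M0+M1)/6=-68/23
seg 1: a=-2, c=M1/2=135/46, d=(M2−M1)/(6·1)=-85/46, b=Δ1−h1·(2M1+M2)/6=67/23
seg 2: a=2, c=M2/2=-60/23, d=(M3−M2)/(6·3)=55/138, b=Δ2−h2·(2M2+M3)/6=149/46
seg 3: a=-1, c=M3/2=45/46, d=(M4−M3)/(6·1)=-15/46, b=Δ3−h3·(2M3+M4)/6=-38/23
t_q=15/4 → seg 2, τ=3/4; S=2+149/46·τ+-60/23·τ²+55/138·τ³=9215/2944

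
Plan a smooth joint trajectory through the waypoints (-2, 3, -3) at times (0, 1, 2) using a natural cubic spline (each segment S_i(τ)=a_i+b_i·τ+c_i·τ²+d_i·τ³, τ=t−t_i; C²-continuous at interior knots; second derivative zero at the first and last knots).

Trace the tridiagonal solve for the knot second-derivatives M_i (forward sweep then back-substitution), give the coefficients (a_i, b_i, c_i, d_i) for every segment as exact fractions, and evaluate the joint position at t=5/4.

Δ: Δ0=5, Δ1=-6
row 1: diag=4, rhs=-66; c'=1/4, d'=-33/2
back: M1=-33/2
M: M0=0, M1=-33/2, M2=0
seg 0: a=-2, c=M0/2=0, d=(M1−M0)/(6·1)=-11/4, b=Δ0−h0·(2M0+M1)/6=31/4
seg 1: a=3, c=M1/2=-33/4, d=(M2−M1)/(6·1)=11/4, b=Δ1−h1·(2M1+M2)/6=-1/2
t_q=5/4 → seg 1, τ=1/4; S=3+-1/2·τ+-33/4·τ²+11/4·τ³=615/256

  seg 0: a=-2 b=31/4 c=0 d=-11/4
  seg 1: a=3 b=-1/2 c=-33/4 d=11/4
S(5/4) = 615/256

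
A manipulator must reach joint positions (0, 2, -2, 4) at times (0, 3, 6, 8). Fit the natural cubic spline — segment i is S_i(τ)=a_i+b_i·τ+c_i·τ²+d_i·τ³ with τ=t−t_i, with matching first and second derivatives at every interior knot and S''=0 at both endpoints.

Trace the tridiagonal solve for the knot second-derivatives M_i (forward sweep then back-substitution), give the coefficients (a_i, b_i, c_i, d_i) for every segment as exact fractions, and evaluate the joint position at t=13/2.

Δ: Δ0=2/3, Δ1=-4/3, Δ2=3
row 1: diag=12, rhs=-12; c'=1/4, d'=-1
row 2: denom=10−3·1/4=37/4; d'=(26−3·-1)/(37/4)=116/37
back: M2=116/37
back: M1=-1−1/4·116/37=-66/37
M: M0=0, M1=-66/37, M2=116/37, M3=0
seg 0: a=0, c=M0/2=0, d=(M1−M0)/(6·3)=-11/111, b=Δ0−h0·(2M0+M1)/6=173/111
seg 1: a=2, c=M1/2=-33/37, d=(M2−M1)/(6·3)=91/333, b=Δ1−h1·(2M1+M2)/6=-124/111
seg 2: a=-2, c=M2/2=58/37, d=(M3−M2)/(6·2)=-29/111, b=Δ2−h2·(2M2+M3)/6=101/111
t_q=13/2 → seg 2, τ=1/2; S=-2+101/111·τ+58/37·τ²+-29/111·τ³=-351/296

  seg 0: a=0 b=173/111 c=0 d=-11/111
  seg 1: a=2 b=-124/111 c=-33/37 d=91/333
  seg 2: a=-2 b=101/111 c=58/37 d=-29/111
S(13/2) = -351/296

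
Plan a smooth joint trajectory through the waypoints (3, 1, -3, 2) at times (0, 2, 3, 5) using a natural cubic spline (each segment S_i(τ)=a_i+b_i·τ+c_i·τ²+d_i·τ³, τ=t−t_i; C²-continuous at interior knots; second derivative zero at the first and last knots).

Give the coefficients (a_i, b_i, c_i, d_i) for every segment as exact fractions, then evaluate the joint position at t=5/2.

  seg 0: a=3 b=2/5 c=0 d=-7/20
  seg 1: a=1 b=-19/5 c=-21/10 d=19/10
  seg 2: a=-3 b=-23/10 c=18/5 d=-3/5
S(5/2) = -19/16

Δ: Δ0=-1, Δ1=-4, Δ2=5/2
row 1: diag=6, rhs=-18; c'=1/6, d'=-3
row 2: denom=6−1·1/6=35/6; d'=(39−1·-3)/(35/6)=36/5
back: M2=36/5
back: M1=-3−1/6·36/5=-21/5
M: M0=0, M1=-21/5, M2=36/5, M3=0
seg 0: a=3, c=M0/2=0, d=(M1−M0)/(6·2)=-7/20, b=Δ0−h0·(2M0+M1)/6=2/5
seg 1: a=1, c=M1/2=-21/10, d=(M2−M1)/(6·1)=19/10, b=Δ1−h1·(2M1+M2)/6=-19/5
seg 2: a=-3, c=M2/2=18/5, d=(M3−M2)/(6·2)=-3/5, b=Δ2−h2·(2M2+M3)/6=-23/10
t_q=5/2 → seg 1, τ=1/2; S=1+-19/5·τ+-21/10·τ²+19/10·τ³=-19/16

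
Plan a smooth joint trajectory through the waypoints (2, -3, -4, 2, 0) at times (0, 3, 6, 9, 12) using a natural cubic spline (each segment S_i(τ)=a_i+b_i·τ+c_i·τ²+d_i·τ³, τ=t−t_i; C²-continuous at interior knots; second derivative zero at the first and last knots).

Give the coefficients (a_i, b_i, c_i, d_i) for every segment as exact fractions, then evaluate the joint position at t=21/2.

  seg 0: a=2 b=-38/21 c=0 d=1/63
  seg 1: a=-3 b=-29/21 c=1/7 d=13/189
  seg 2: a=-4 b=4/3 c=16/21 d=-34/189
  seg 3: a=2 b=22/21 c=-6/7 d=2/21
S(21/2) = 55/28

Δ: Δ0=-5/3, Δ1=-1/3, Δ2=2, Δ3=-2/3
row 1: diag=12, rhs=8; c'=1/4, d'=2/3
row 2: denom=12−3·1/4=45/4; d'=(14−3·2/3)/(45/4)=16/15
row 3: denom=12−3·4/15=56/5; d'=(-16−3·16/15)/(56/5)=-12/7
back: M3=-12/7
back: M2=16/15−4/15·-12/7=32/21
back: M1=2/3−1/4·32/21=2/7
M: M0=0, M1=2/7, M2=32/21, M3=-12/7, M4=0
seg 0: a=2, c=M0/2=0, d=(M1−M0)/(6·3)=1/63, b=Δ0−h0·(2M0+M1)/6=-38/21
seg 1: a=-3, c=M1/2=1/7, d=(M2−M1)/(6·3)=13/189, b=Δ1−h1·(2M1+M2)/6=-29/21
seg 2: a=-4, c=M2/2=16/21, d=(M3−M2)/(6·3)=-34/189, b=Δ2−h2·(2M2+M3)/6=4/3
seg 3: a=2, c=M3/2=-6/7, d=(M4−M3)/(6·3)=2/21, b=Δ3−h3·(2M3+M4)/6=22/21
t_q=21/2 → seg 3, τ=3/2; S=2+22/21·τ+-6/7·τ²+2/21·τ³=55/28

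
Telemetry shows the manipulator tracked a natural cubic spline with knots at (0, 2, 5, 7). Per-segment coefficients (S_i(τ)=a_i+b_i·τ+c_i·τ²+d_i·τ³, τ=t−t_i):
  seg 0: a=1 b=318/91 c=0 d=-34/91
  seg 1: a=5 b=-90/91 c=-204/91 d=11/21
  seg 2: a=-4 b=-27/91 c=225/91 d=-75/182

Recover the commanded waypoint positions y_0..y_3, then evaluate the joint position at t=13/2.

y_0 = S_0(0) = a_0 = 1
y_1 = S_1(0) = a_1 = 5
y_2 = S_2(0) = a_2 = -4
y_3 = S_2(2) = 2
t_q=13/2 is in segment 2 (τ=3/2); S_2(τ)=-397/1456

y_0=1 y_1=5 y_2=-4 y_3=2
S(13/2) = -397/1456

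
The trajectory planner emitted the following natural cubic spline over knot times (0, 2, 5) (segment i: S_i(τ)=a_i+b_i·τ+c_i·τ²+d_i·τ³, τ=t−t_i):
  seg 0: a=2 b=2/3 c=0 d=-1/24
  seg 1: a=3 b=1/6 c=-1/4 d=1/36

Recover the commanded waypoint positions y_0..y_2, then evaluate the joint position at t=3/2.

y_0=2 y_1=3 y_2=2
S(3/2) = 183/64

y_0 = S_0(0) = a_0 = 2
y_1 = S_1(0) = a_1 = 3
y_2 = S_1(3) = 2
t_q=3/2 is in segment 0 (τ=3/2); S_0(τ)=183/64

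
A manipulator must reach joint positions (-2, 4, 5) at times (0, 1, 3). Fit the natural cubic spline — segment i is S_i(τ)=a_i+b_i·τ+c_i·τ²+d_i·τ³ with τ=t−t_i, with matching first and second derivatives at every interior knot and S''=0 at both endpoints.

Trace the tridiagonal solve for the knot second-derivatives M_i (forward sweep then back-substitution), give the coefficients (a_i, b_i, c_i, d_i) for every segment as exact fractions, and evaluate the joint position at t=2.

Δ: Δ0=6, Δ1=1/2
row 1: diag=6, rhs=-33; c'=1/3, d'=-11/2
back: M1=-11/2
M: M0=0, M1=-11/2, M2=0
seg 0: a=-2, c=M0/2=0, d=(M1−M0)/(6·1)=-11/12, b=Δ0−h0·(2M0+M1)/6=83/12
seg 1: a=4, c=M1/2=-11/4, d=(M2−M1)/(6·2)=11/24, b=Δ1−h1·(2M1+M2)/6=25/6
t_q=2 → seg 1, τ=1; S=4+25/6·τ+-11/4·τ²+11/24·τ³=47/8

  seg 0: a=-2 b=83/12 c=0 d=-11/12
  seg 1: a=4 b=25/6 c=-11/4 d=11/24
S(2) = 47/8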